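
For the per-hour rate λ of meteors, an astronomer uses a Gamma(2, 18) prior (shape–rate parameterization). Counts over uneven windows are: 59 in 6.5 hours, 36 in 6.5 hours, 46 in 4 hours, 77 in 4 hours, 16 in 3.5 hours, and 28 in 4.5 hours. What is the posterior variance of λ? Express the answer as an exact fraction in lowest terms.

Total count: 59 + 36 + 46 + 77 + 16 + 28 = 262.
Total exposure: 6.5 + 6.5 + 4 + 4 + 3.5 + 4.5 = 29 hours.
Gamma(α, β) with Poisson data over total exposure Σt gives posterior Gamma(α+Σx, β+Σt) = Gamma(264, 47).
Posterior variance = α'/β'² = 264/2209.

264/2209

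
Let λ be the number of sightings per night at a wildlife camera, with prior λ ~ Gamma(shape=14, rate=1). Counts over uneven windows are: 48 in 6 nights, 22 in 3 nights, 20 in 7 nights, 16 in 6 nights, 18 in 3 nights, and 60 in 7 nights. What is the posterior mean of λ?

Total count: 48 + 22 + 20 + 16 + 18 + 60 = 184.
Total exposure: 6 + 3 + 7 + 6 + 3 + 7 = 32 nights.
Gamma(α, β) with Poisson data over total exposure Σt gives posterior Gamma(α+Σx, β+Σt) = Gamma(198, 33).
Posterior mean = α'/β' = 198/33 = 6.

6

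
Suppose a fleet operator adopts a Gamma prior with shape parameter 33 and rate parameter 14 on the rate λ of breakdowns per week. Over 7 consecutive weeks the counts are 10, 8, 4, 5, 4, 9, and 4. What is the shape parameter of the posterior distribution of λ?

Total count: 10 + 8 + 4 + 5 + 4 + 9 + 4 = 44.
Total exposure: 7 weeks.
Posterior: α' = 33 + 44 = 77, β' = 14 + 7 = 21.

77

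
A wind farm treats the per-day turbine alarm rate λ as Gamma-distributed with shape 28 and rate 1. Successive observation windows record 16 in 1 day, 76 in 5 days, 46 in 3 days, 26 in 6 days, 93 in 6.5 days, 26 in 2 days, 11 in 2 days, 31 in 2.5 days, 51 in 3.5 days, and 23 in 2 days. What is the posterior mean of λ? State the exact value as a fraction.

Total count: 16 + 76 + 46 + 26 + 93 + 26 + 11 + 31 + 51 + 23 = 399.
Total exposure: 1 + 5 + 3 + 6 + 6.5 + 2 + 2 + 2.5 + 3.5 + 2 = 33.5 days.
The Gamma prior is conjugate for the Poisson rate, so λ | data ~ Gamma(28+399, 1+33.5) = Gamma(427, 69/2).
Posterior mean = α'/β' = 427/(69/2) = 854/69.

854/69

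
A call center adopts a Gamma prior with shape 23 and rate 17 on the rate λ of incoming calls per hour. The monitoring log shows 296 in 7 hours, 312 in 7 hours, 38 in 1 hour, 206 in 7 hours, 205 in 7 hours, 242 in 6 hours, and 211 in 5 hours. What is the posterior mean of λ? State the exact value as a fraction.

Total count: 296 + 312 + 38 + 206 + 205 + 242 + 211 = 1510.
Total exposure: 7 + 7 + 1 + 7 + 7 + 6 + 5 = 40 hours.
Gamma(α, β) with Poisson data over total exposure Σt gives posterior Gamma(α+Σx, β+Σt) = Gamma(1533, 57).
Posterior mean = α'/β' = 1533/57 = 511/19.

511/19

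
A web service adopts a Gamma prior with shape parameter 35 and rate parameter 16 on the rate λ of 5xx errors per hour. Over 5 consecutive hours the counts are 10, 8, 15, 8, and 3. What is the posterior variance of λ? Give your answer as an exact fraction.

Total count: 10 + 8 + 15 + 8 + 3 = 44.
Total exposure: 5 hours.
Conjugate update: add total count to the shape and total exposure to the rate, giving Gamma(79, 21).
Posterior variance = α'/β'² = 79/441.

79/441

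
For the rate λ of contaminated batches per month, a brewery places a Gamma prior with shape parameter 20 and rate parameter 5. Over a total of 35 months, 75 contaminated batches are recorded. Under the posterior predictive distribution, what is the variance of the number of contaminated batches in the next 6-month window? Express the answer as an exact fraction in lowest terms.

1311/80

Total count 75 over total exposure 35 months.
Posterior: α' = 20 + 75 = 95, β' = 5 + 35 = 40.
The posterior predictive for a window of length T is Negative Binomial with variance T·α'·(β'+T)/β'² = 6·95·46/1600 = 1311/80.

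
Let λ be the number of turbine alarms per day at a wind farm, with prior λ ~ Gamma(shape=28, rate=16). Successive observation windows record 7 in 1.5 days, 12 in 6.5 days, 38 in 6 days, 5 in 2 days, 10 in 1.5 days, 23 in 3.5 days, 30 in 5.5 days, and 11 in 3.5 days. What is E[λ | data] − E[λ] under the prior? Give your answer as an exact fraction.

Total count: 7 + 12 + 38 + 5 + 10 + 23 + 30 + 11 = 136.
Total exposure: 1.5 + 6.5 + 6 + 2 + 1.5 + 3.5 + 5.5 + 3.5 = 30 days.
Gamma(α, β) with Poisson data over total exposure Σt gives posterior Gamma(α+Σx, β+Σt) = Gamma(164, 46).
Posterior mean = 164/46 = 82/23; prior mean = 28/16 = 7/4. Difference = 82/23 − 7/4 = 167/92.

167/92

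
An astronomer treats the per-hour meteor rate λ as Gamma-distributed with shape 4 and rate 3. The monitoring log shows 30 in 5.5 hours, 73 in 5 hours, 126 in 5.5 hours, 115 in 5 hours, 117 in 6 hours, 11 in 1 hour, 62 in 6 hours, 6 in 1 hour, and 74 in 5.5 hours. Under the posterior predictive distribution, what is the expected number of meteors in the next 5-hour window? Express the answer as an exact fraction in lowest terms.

2060/29

Total count: 30 + 73 + 126 + 115 + 117 + 11 + 62 + 6 + 74 = 614.
Total exposure: 5.5 + 5 + 5.5 + 5 + 6 + 1 + 6 + 1 + 5.5 = 40.5 hours.
Posterior: α' = 4 + 614 = 618, β' = 3 + 40.5 = 87/2.
Predictive mean over a 5-hour window = T·E[λ|data] = 5·618/(87/2) = 2060/29.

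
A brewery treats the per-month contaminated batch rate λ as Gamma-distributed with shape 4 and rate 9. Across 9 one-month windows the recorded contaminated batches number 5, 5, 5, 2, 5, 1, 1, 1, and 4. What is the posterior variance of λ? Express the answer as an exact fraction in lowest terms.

Total count: 5 + 5 + 5 + 2 + 5 + 1 + 1 + 1 + 4 = 29.
Total exposure: 9 months.
Gamma(α, β) with Poisson data over total exposure Σt gives posterior Gamma(α+Σx, β+Σt) = Gamma(33, 18).
Posterior variance = α'/β'² = 33/324 = 11/108.

11/108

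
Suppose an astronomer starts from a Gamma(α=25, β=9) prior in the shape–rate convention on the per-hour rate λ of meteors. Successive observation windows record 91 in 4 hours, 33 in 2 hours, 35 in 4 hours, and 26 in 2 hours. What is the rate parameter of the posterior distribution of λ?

Total count: 91 + 33 + 35 + 26 = 185.
Total exposure: 4 + 2 + 4 + 2 = 12 hours.
By Gamma–Poisson conjugacy, the posterior is Gamma(α + Σx, β + Σt) = Gamma(25 + 185, 9 + 12) = Gamma(210, 21).

21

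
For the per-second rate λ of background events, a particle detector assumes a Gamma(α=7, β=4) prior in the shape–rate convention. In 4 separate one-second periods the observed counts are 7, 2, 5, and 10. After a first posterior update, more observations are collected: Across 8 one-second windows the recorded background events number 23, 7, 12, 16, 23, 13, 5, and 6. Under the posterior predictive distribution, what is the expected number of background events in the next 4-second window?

34

Total count: 7 + 2 + 5 + 10 = 24.
Total exposure: 4 seconds.
After the first batch: Gamma(7 + 24, 4 + 4) = Gamma(31, 8).
Total count: 23 + 7 + 12 + 16 + 23 + 13 + 5 + 6 = 105.
Total exposure: 8 seconds.
After the second batch: Gamma(31 + 105, 8 + 8) = Gamma(136, 16).
Predictive mean over a 4-second window = T·E[λ|data] = 4·136/16 = 34.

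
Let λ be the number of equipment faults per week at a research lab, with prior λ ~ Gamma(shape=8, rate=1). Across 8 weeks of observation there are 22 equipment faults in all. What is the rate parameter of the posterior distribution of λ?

9

Total count 22 over total exposure 8 weeks.
Posterior: α' = 8 + 22 = 30, β' = 1 + 8 = 9.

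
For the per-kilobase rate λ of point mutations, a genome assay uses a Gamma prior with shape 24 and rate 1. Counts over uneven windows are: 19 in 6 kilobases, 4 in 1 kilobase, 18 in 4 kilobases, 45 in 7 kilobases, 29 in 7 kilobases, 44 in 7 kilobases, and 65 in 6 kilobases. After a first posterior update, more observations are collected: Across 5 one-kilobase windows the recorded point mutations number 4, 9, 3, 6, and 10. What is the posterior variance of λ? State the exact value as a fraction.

35/242

Total count: 19 + 4 + 18 + 45 + 29 + 44 + 65 = 224.
Total exposure: 6 + 1 + 4 + 7 + 7 + 7 + 6 = 38 kilobases.
After the first batch: Gamma(24 + 224, 1 + 38) = Gamma(248, 39).
Total count: 4 + 9 + 3 + 6 + 10 = 32.
Total exposure: 5 kilobases.
After the second batch: Gamma(248 + 32, 39 + 5) = Gamma(280, 44).
Posterior variance = α'/β'² = 280/1936 = 35/242.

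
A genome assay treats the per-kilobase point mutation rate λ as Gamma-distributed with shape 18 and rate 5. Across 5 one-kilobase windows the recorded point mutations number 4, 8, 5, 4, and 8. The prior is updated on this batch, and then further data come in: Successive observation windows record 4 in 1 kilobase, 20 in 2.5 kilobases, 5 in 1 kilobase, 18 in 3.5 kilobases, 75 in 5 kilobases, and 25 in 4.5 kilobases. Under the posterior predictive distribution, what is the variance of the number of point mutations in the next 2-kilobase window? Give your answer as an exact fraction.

45784/3025

Total count: 4 + 8 + 5 + 4 + 8 = 29.
Total exposure: 5 kilobases.
After the first batch: Gamma(18 + 29, 5 + 5) = Gamma(47, 10).
Total count: 4 + 20 + 5 + 18 + 75 + 25 = 147.
Total exposure: 1 + 2.5 + 1 + 3.5 + 5 + 4.5 = 17.5 kilobases.
After the second batch: Gamma(47 + 147, 10 + 17.5) = Gamma(194, 55/2).
The posterior predictive for a window of length T is Negative Binomial with variance T·α'·(β'+T)/β'² = 2·194·(59/2)/(3025/4) = 45784/3025.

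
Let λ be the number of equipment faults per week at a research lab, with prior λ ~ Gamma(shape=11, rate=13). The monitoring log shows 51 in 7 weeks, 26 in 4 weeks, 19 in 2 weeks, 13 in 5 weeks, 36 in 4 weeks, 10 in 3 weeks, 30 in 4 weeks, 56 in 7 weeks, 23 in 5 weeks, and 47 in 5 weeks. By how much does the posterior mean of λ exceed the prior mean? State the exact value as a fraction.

Total count: 51 + 26 + 19 + 13 + 36 + 10 + 30 + 56 + 23 + 47 = 311.
Total exposure: 7 + 4 + 2 + 5 + 4 + 3 + 4 + 7 + 5 + 5 = 46 weeks.
By Gamma–Poisson conjugacy, the posterior is Gamma(α + Σx, β + Σt) = Gamma(11 + 311, 13 + 46) = Gamma(322, 59).
Posterior mean = 322/59 = 322/59; prior mean = 11/13 = 11/13. Difference = 322/59 − 11/13 = 3537/767.

3537/767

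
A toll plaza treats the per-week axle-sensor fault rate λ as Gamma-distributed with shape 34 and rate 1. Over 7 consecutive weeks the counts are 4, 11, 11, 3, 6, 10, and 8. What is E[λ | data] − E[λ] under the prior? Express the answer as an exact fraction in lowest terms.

-185/8

Total count: 4 + 11 + 11 + 3 + 6 + 10 + 8 = 53.
Total exposure: 7 weeks.
Conjugate update: add total count to the shape and total exposure to the rate, giving Gamma(87, 8).
Posterior mean = 87/8 = 87/8; prior mean = 34/1 = 34. Difference = 87/8 − 34 = -185/8.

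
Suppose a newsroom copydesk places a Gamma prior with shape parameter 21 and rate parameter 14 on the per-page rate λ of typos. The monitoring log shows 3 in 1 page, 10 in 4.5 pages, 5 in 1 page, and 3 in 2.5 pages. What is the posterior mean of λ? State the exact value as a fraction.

Total count: 3 + 10 + 5 + 3 = 21.
Total exposure: 1 + 4.5 + 1 + 2.5 = 9 pages.
Conjugate update: add total count to the shape and total exposure to the rate, giving Gamma(42, 23).
Posterior mean = α'/β' = 42/23.

42/23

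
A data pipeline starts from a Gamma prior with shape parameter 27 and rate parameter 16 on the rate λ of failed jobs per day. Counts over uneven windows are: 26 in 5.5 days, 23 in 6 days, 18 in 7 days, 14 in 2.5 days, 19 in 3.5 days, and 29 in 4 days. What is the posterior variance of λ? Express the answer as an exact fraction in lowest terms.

624/7921

Total count: 26 + 23 + 18 + 14 + 19 + 29 = 129.
Total exposure: 5.5 + 6 + 7 + 2.5 + 3.5 + 4 = 28.5 days.
The Gamma prior is conjugate for the Poisson rate, so λ | data ~ Gamma(27+129, 16+28.5) = Gamma(156, 89/2).
Posterior variance = α'/β'² = 156/(7921/4) = 624/7921.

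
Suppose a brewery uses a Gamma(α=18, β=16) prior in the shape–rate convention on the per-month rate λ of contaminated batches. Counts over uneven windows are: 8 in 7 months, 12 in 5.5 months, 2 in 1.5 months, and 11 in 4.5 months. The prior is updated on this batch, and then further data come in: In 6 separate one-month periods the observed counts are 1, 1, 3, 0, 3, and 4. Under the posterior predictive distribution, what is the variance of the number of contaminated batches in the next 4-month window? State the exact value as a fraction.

4984/729

Total count: 8 + 12 + 2 + 11 = 33.
Total exposure: 7 + 5.5 + 1.5 + 4.5 = 18.5 months.
After the first batch: Gamma(18 + 33, 16 + 18.5) = Gamma(51, 69/2).
Total count: 1 + 1 + 3 + 0 + 3 + 4 = 12.
Total exposure: 6 months.
After the second batch: Gamma(51 + 12, 69/2 + 6) = Gamma(63, 81/2).
The posterior predictive for a window of length T is Negative Binomial with variance T·α'·(β'+T)/β'² = 4·63·(89/2)/(6561/4) = 4984/729.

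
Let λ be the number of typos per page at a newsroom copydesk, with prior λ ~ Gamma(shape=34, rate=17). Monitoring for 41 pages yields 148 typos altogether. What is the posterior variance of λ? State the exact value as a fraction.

91/1682

Total count 148 over total exposure 41 pages.
By Gamma–Poisson conjugacy, the posterior is Gamma(α + Σx, β + Σt) = Gamma(34 + 148, 17 + 41) = Gamma(182, 58).
Posterior variance = α'/β'² = 182/3364 = 91/1682.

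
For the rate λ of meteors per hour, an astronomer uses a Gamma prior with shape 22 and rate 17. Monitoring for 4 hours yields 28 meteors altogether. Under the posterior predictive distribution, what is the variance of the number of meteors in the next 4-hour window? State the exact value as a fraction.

Total count 28 over total exposure 4 hours.
The Gamma prior is conjugate for the Poisson rate, so λ | data ~ Gamma(22+28, 17+4) = Gamma(50, 21).
The posterior predictive for a window of length T is Negative Binomial with variance T·α'·(β'+T)/β'² = 4·50·25/441 = 5000/441.

5000/441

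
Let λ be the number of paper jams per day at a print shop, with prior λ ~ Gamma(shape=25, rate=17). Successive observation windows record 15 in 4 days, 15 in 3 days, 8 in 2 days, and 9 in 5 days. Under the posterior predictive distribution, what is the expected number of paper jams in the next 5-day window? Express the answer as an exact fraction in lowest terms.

Total count: 15 + 15 + 8 + 9 = 47.
Total exposure: 4 + 3 + 2 + 5 = 14 days.
The Gamma prior is conjugate for the Poisson rate, so λ | data ~ Gamma(25+47, 17+14) = Gamma(72, 31).
Predictive mean over a 5-day window = T·E[λ|data] = 5·72/31 = 360/31.

360/31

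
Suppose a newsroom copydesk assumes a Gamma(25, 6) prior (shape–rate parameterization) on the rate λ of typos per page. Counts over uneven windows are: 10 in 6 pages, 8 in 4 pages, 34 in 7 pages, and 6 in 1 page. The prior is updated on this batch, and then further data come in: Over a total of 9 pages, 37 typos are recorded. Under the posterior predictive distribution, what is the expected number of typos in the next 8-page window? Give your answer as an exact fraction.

Total count: 10 + 8 + 34 + 6 = 58.
Total exposure: 6 + 4 + 7 + 1 = 18 pages.
After the first batch: Gamma(25 + 58, 6 + 18) = Gamma(83, 24).
Total count 37 over total exposure 9 pages.
After the second batch: Gamma(83 + 37, 24 + 9) = Gamma(120, 33).
Predictive mean over an 8-page window = T·E[λ|data] = 8·120/33 = 320/11.

320/11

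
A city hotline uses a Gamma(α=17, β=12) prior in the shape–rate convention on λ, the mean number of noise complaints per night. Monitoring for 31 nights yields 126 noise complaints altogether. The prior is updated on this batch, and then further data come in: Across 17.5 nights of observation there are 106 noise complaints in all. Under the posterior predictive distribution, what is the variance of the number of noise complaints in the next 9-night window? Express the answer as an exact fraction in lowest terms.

622998/14641

Total count 126 over total exposure 31 nights.
After the first batch: Gamma(17 + 126, 12 + 31) = Gamma(143, 43).
Total count 106 over total exposure 17.5 nights.
After the second batch: Gamma(143 + 106, 43 + 17.5) = Gamma(249, 121/2).
The posterior predictive for a window of length T is Negative Binomial with variance T·α'·(β'+T)/β'² = 9·249·(139/2)/(14641/4) = 622998/14641.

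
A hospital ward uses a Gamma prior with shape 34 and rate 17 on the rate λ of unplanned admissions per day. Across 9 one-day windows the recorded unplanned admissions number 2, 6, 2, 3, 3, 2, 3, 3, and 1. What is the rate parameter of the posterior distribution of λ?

Total count: 2 + 6 + 2 + 3 + 3 + 2 + 3 + 3 + 1 = 25.
Total exposure: 9 days.
The Gamma prior is conjugate for the Poisson rate, so λ | data ~ Gamma(34+25, 17+9) = Gamma(59, 26).

26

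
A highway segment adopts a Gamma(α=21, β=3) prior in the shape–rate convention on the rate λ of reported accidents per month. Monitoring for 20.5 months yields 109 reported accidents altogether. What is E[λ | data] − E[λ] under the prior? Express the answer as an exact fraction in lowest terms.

-69/47

Total count 109 over total exposure 20.5 months.
Gamma(α, β) with Poisson data over total exposure Σt gives posterior Gamma(α+Σx, β+Σt) = Gamma(130, 47/2).
Posterior mean = 130/(47/2) = 260/47; prior mean = 21/3 = 7. Difference = 260/47 − 7 = -69/47.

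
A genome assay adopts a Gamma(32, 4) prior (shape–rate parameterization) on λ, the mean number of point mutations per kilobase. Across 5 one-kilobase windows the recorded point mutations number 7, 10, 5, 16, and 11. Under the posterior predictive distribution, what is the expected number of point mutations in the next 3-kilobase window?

Total count: 7 + 10 + 5 + 16 + 11 = 49.
Total exposure: 5 kilobases.
Gamma(α, β) with Poisson data over total exposure Σt gives posterior Gamma(α+Σx, β+Σt) = Gamma(81, 9).
Predictive mean over a 3-kilobase window = T·E[λ|data] = 3·81/9 = 27.

27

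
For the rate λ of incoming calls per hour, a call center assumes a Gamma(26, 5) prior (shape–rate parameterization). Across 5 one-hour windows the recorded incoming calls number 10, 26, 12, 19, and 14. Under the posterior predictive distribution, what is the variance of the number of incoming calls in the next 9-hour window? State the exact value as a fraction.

Total count: 10 + 26 + 12 + 19 + 14 = 81.
Total exposure: 5 hours.
Posterior: α' = 26 + 81 = 107, β' = 5 + 5 = 10.
The posterior predictive for a window of length T is Negative Binomial with variance T·α'·(β'+T)/β'² = 9·107·19/100 = 18297/100.

18297/100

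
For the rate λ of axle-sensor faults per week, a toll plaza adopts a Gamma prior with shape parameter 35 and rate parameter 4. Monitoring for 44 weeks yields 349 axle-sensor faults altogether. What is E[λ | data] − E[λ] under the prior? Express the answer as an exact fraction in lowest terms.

Total count 349 over total exposure 44 weeks.
Gamma(α, β) with Poisson data over total exposure Σt gives posterior Gamma(α+Σx, β+Σt) = Gamma(384, 48).
Posterior mean = 384/48 = 8; prior mean = 35/4 = 35/4. Difference = 8 − 35/4 = -3/4.

-3/4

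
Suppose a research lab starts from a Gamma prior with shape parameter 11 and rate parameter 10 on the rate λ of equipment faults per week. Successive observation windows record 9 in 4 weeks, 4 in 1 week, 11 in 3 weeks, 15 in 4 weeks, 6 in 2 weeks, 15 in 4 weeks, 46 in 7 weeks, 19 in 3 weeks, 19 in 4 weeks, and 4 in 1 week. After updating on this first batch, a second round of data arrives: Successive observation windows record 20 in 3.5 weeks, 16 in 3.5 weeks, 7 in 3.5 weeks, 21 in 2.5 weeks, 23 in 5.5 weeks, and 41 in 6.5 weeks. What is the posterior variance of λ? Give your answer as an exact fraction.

287/4624

Total count: 9 + 4 + 11 + 15 + 6 + 15 + 46 + 19 + 19 + 4 = 148.
Total exposure: 4 + 1 + 3 + 4 + 2 + 4 + 7 + 3 + 4 + 1 = 33 weeks.
After the first batch: Gamma(11 + 148, 10 + 33) = Gamma(159, 43).
Total count: 20 + 16 + 7 + 21 + 23 + 41 = 128.
Total exposure: 3.5 + 3.5 + 3.5 + 2.5 + 5.5 + 6.5 = 25 weeks.
After the second batch: Gamma(159 + 128, 43 + 25) = Gamma(287, 68).
Posterior variance = α'/β'² = 287/4624.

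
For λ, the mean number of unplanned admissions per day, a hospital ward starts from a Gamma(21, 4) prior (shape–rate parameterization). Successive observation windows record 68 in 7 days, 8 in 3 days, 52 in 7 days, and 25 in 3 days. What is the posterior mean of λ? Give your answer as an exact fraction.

29/4

Total count: 68 + 8 + 52 + 25 = 153.
Total exposure: 7 + 3 + 7 + 3 = 20 days.
By Gamma–Poisson conjugacy, the posterior is Gamma(α + Σx, β + Σt) = Gamma(21 + 153, 4 + 20) = Gamma(174, 24).
Posterior mean = α'/β' = 174/24 = 29/4.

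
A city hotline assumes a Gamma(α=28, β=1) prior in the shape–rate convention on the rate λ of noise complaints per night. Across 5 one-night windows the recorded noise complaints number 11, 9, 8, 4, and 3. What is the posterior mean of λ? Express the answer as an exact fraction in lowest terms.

21/2

Total count: 11 + 9 + 8 + 4 + 3 = 35.
Total exposure: 5 nights.
Gamma(α, β) with Poisson data over total exposure Σt gives posterior Gamma(α+Σx, β+Σt) = Gamma(63, 6).
Posterior mean = α'/β' = 63/6 = 21/2.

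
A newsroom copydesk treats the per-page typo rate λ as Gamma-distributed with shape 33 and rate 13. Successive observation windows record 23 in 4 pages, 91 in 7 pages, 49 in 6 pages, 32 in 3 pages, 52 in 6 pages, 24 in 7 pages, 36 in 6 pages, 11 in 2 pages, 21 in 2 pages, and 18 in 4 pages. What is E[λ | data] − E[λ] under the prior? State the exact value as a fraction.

103/26

Total count: 23 + 91 + 49 + 32 + 52 + 24 + 36 + 11 + 21 + 18 = 357.
Total exposure: 4 + 7 + 6 + 3 + 6 + 7 + 6 + 2 + 2 + 4 = 47 pages.
The Gamma prior is conjugate for the Poisson rate, so λ | data ~ Gamma(33+357, 13+47) = Gamma(390, 60).
Posterior mean = 390/60 = 13/2; prior mean = 33/13 = 33/13. Difference = 13/2 − 33/13 = 103/26.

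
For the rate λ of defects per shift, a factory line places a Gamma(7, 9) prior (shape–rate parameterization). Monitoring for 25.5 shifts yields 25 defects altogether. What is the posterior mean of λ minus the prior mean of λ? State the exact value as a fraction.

Total count 25 over total exposure 25.5 shifts.
By Gamma–Poisson conjugacy, the posterior is Gamma(α + Σx, β + Σt) = Gamma(7 + 25, 9 + 25.5) = Gamma(32, 69/2).
Posterior mean = 32/(69/2) = 64/69; prior mean = 7/9 = 7/9. Difference = 64/69 − 7/9 = 31/207.

31/207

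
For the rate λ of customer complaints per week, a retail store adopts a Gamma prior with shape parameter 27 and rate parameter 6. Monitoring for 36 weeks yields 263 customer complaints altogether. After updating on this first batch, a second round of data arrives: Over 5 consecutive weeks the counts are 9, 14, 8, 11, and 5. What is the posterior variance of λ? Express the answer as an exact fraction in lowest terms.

337/2209

Total count 263 over total exposure 36 weeks.
After the first batch: Gamma(27 + 263, 6 + 36) = Gamma(290, 42).
Total count: 9 + 14 + 8 + 11 + 5 = 47.
Total exposure: 5 weeks.
After the second batch: Gamma(290 + 47, 42 + 5) = Gamma(337, 47).
Posterior variance = α'/β'² = 337/2209.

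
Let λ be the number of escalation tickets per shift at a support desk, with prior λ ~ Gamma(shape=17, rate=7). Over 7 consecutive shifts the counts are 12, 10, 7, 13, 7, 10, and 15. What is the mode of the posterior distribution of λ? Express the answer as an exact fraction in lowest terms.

45/7

Total count: 12 + 10 + 7 + 13 + 7 + 10 + 15 = 74.
Total exposure: 7 shifts.
Posterior: α' = 17 + 74 = 91, β' = 7 + 7 = 14.
Posterior mode = (α'−1)/β' = 90/14 = 45/7.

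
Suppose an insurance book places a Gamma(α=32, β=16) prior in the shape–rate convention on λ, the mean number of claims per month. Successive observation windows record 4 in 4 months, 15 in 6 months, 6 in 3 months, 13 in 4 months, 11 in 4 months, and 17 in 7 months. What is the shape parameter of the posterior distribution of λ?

Total count: 4 + 15 + 6 + 13 + 11 + 17 = 66.
Total exposure: 4 + 6 + 3 + 4 + 4 + 7 = 28 months.
By Gamma–Poisson conjugacy, the posterior is Gamma(α + Σx, β + Σt) = Gamma(32 + 66, 16 + 28) = Gamma(98, 44).

98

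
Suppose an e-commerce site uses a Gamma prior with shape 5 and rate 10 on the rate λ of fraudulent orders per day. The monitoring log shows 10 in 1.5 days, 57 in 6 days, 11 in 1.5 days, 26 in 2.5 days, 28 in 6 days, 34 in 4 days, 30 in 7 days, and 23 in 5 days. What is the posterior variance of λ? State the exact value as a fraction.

896/7569

Total count: 10 + 57 + 11 + 26 + 28 + 34 + 30 + 23 = 219.
Total exposure: 1.5 + 6 + 1.5 + 2.5 + 6 + 4 + 7 + 5 = 33.5 days.
Conjugate update: add total count to the shape and total exposure to the rate, giving Gamma(224, 87/2).
Posterior variance = α'/β'² = 224/(7569/4) = 896/7569.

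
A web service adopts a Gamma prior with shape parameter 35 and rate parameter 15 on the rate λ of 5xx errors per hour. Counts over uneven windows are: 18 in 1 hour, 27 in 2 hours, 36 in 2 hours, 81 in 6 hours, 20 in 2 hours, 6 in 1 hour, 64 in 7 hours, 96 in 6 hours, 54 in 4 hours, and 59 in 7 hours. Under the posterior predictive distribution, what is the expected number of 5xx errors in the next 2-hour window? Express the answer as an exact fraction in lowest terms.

992/53

Total count: 18 + 27 + 36 + 81 + 20 + 6 + 64 + 96 + 54 + 59 = 461.
Total exposure: 1 + 2 + 2 + 6 + 2 + 1 + 7 + 6 + 4 + 7 = 38 hours.
Posterior: α' = 35 + 461 = 496, β' = 15 + 38 = 53.
Predictive mean over a 2-hour window = T·E[λ|data] = 2·496/53 = 992/53.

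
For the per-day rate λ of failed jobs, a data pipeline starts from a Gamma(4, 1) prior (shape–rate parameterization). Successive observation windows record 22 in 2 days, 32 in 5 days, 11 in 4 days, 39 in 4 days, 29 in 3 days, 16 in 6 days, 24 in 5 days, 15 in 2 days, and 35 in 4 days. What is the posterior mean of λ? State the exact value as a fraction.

227/36

Total count: 22 + 32 + 11 + 39 + 29 + 16 + 24 + 15 + 35 = 223.
Total exposure: 2 + 5 + 4 + 4 + 3 + 6 + 5 + 2 + 4 = 35 days.
Posterior: α' = 4 + 223 = 227, β' = 1 + 35 = 36.
Posterior mean = α'/β' = 227/36.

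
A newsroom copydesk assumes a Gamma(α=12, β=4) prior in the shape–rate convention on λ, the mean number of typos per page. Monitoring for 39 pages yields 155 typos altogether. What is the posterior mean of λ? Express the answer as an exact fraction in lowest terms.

167/43

Total count 155 over total exposure 39 pages.
Conjugate update: add total count to the shape and total exposure to the rate, giving Gamma(167, 43).
Posterior mean = α'/β' = 167/43.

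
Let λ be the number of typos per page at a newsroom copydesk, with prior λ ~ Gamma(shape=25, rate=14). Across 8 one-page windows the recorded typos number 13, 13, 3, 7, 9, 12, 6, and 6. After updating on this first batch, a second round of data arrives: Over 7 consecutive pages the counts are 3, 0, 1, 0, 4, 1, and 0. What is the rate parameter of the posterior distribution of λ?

29

Total count: 13 + 13 + 3 + 7 + 9 + 12 + 6 + 6 = 69.
Total exposure: 8 pages.
After the first batch: Gamma(25 + 69, 14 + 8) = Gamma(94, 22).
Total count: 3 + 0 + 1 + 0 + 4 + 1 + 0 = 9.
Total exposure: 7 pages.
After the second batch: Gamma(94 + 9, 22 + 7) = Gamma(103, 29).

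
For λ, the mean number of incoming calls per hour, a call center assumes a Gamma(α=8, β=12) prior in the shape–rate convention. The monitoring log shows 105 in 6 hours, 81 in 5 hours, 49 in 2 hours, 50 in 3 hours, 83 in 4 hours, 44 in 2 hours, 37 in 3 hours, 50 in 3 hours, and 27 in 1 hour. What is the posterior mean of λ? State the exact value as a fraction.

Total count: 105 + 81 + 49 + 50 + 83 + 44 + 37 + 50 + 27 = 526.
Total exposure: 6 + 5 + 2 + 3 + 4 + 2 + 3 + 3 + 1 = 29 hours.
The Gamma prior is conjugate for the Poisson rate, so λ | data ~ Gamma(8+526, 12+29) = Gamma(534, 41).
Posterior mean = α'/β' = 534/41.

534/41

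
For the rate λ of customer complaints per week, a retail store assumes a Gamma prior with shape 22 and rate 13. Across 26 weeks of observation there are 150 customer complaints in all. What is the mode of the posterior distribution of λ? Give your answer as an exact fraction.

Total count 150 over total exposure 26 weeks.
Conjugate update: add total count to the shape and total exposure to the rate, giving Gamma(172, 39).
Posterior mode = (α'−1)/β' = 171/39 = 57/13.

57/13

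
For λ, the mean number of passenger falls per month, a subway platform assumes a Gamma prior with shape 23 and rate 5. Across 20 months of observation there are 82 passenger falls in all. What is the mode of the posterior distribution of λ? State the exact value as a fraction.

104/25

Total count 82 over total exposure 20 months.
The Gamma prior is conjugate for the Poisson rate, so λ | data ~ Gamma(23+82, 5+20) = Gamma(105, 25).
Posterior mode = (α'−1)/β' = 104/25.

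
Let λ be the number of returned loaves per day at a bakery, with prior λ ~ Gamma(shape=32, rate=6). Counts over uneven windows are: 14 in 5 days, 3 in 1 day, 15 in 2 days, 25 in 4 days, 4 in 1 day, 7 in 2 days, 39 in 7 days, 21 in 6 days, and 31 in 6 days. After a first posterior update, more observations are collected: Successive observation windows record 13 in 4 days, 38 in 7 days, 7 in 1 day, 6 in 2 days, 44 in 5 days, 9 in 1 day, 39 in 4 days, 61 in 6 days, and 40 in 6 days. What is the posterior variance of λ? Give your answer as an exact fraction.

28/361

Total count: 14 + 3 + 15 + 25 + 4 + 7 + 39 + 21 + 31 = 159.
Total exposure: 5 + 1 + 2 + 4 + 1 + 2 + 7 + 6 + 6 = 34 days.
After the first batch: Gamma(32 + 159, 6 + 34) = Gamma(191, 40).
Total count: 13 + 38 + 7 + 6 + 44 + 9 + 39 + 61 + 40 = 257.
Total exposure: 4 + 7 + 1 + 2 + 5 + 1 + 4 + 6 + 6 = 36 days.
After the second batch: Gamma(191 + 257, 40 + 36) = Gamma(448, 76).
Posterior variance = α'/β'² = 448/5776 = 28/361.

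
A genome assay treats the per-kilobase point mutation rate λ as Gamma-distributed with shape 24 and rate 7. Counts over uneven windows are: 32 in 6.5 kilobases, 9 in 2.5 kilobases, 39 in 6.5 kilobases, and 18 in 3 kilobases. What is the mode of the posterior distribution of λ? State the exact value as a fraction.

Total count: 32 + 9 + 39 + 18 = 98.
Total exposure: 6.5 + 2.5 + 6.5 + 3 = 18.5 kilobases.
By Gamma–Poisson conjugacy, the posterior is Gamma(α + Σx, β + Σt) = Gamma(24 + 98, 7 + 18.5) = Gamma(122, 51/2).
Posterior mode = (α'−1)/β' = 121/(51/2) = 242/51.

242/51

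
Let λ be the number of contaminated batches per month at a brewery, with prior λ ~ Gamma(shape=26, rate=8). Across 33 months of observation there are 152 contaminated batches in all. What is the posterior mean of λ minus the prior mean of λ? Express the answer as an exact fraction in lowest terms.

Total count 152 over total exposure 33 months.
Gamma(α, β) with Poisson data over total exposure Σt gives posterior Gamma(α+Σx, β+Σt) = Gamma(178, 41).
Posterior mean = 178/41 = 178/41; prior mean = 26/8 = 13/4. Difference = 178/41 − 13/4 = 179/164.

179/164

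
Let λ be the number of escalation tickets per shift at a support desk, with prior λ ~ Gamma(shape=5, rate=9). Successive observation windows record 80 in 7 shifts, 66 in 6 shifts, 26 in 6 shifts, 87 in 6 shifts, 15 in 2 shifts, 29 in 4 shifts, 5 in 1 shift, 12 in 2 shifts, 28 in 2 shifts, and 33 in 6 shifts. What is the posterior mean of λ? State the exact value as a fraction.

386/51

Total count: 80 + 66 + 26 + 87 + 15 + 29 + 5 + 12 + 28 + 33 = 381.
Total exposure: 7 + 6 + 6 + 6 + 2 + 4 + 1 + 2 + 2 + 6 = 42 shifts.
The Gamma prior is conjugate for the Poisson rate, so λ | data ~ Gamma(5+381, 9+42) = Gamma(386, 51).
Posterior mean = α'/β' = 386/51.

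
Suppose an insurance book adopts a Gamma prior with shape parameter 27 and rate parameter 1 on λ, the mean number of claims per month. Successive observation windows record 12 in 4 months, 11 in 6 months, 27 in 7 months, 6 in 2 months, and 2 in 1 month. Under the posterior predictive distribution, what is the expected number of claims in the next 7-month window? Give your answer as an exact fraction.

Total count: 12 + 11 + 27 + 6 + 2 = 58.
Total exposure: 4 + 6 + 7 + 2 + 1 = 20 months.
The Gamma prior is conjugate for the Poisson rate, so λ | data ~ Gamma(27+58, 1+20) = Gamma(85, 21).
Predictive mean over a 7-month window = T·E[λ|data] = 7·85/21 = 85/3.

85/3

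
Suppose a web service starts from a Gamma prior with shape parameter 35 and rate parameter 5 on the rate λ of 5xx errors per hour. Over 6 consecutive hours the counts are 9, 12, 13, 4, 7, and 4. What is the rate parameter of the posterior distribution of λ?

11

Total count: 9 + 12 + 13 + 4 + 7 + 4 = 49.
Total exposure: 6 hours.
By Gamma–Poisson conjugacy, the posterior is Gamma(α + Σx, β + Σt) = Gamma(35 + 49, 5 + 6) = Gamma(84, 11).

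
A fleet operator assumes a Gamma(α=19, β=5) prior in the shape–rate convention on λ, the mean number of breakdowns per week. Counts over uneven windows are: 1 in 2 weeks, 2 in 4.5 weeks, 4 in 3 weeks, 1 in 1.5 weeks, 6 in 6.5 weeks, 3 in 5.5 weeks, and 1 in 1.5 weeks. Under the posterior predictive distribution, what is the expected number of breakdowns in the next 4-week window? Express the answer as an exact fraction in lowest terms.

Total count: 1 + 2 + 4 + 1 + 6 + 3 + 1 = 18.
Total exposure: 2 + 4.5 + 3 + 1.5 + 6.5 + 5.5 + 1.5 = 24.5 weeks.
Posterior: α' = 19 + 18 = 37, β' = 5 + 24.5 = 59/2.
Predictive mean over a 4-week window = T·E[λ|data] = 4·37/(59/2) = 296/59.

296/59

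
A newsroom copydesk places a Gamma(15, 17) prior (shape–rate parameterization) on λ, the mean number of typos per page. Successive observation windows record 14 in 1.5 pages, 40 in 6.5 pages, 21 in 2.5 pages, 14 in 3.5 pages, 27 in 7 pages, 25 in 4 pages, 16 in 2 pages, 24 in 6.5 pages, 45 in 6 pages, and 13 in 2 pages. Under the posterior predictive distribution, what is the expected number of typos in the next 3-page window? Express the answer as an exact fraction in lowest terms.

Total count: 14 + 40 + 21 + 14 + 27 + 25 + 16 + 24 + 45 + 13 = 239.
Total exposure: 1.5 + 6.5 + 2.5 + 3.5 + 7 + 4 + 2 + 6.5 + 6 + 2 = 41.5 pages.
By Gamma–Poisson conjugacy, the posterior is Gamma(α + Σx, β + Σt) = Gamma(15 + 239, 17 + 41.5) = Gamma(254, 117/2).
Predictive mean over a 3-page window = T·E[λ|data] = 3·254/(117/2) = 508/39.

508/39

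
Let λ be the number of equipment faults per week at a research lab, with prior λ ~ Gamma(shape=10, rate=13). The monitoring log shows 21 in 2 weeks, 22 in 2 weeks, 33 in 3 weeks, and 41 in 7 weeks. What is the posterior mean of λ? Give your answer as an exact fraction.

Total count: 21 + 22 + 33 + 41 = 117.
Total exposure: 2 + 2 + 3 + 7 = 14 weeks.
The Gamma prior is conjugate for the Poisson rate, so λ | data ~ Gamma(10+117, 13+14) = Gamma(127, 27).
Posterior mean = α'/β' = 127/27.

127/27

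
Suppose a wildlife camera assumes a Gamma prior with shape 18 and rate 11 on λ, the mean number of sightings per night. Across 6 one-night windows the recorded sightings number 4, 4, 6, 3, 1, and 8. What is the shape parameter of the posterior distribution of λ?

44

Total count: 4 + 4 + 6 + 3 + 1 + 8 = 26.
Total exposure: 6 nights.
Gamma(α, β) with Poisson data over total exposure Σt gives posterior Gamma(α+Σx, β+Σt) = Gamma(44, 17).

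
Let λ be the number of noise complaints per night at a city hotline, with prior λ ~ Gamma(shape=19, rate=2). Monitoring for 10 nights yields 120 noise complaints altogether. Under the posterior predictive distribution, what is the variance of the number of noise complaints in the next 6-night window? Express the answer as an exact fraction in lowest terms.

417/4

Total count 120 over total exposure 10 nights.
By Gamma–Poisson conjugacy, the posterior is Gamma(α + Σx, β + Σt) = Gamma(19 + 120, 2 + 10) = Gamma(139, 12).
The posterior predictive for a window of length T is Negative Binomial with variance T·α'·(β'+T)/β'² = 6·139·18/144 = 417/4.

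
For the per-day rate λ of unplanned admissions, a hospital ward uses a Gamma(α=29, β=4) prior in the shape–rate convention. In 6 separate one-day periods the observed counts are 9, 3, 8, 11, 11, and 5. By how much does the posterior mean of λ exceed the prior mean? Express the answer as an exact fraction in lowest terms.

7/20

Total count: 9 + 3 + 8 + 11 + 11 + 5 = 47.
Total exposure: 6 days.
Posterior: α' = 29 + 47 = 76, β' = 4 + 6 = 10.
Posterior mean = 76/10 = 38/5; prior mean = 29/4 = 29/4. Difference = 38/5 − 29/4 = 7/20.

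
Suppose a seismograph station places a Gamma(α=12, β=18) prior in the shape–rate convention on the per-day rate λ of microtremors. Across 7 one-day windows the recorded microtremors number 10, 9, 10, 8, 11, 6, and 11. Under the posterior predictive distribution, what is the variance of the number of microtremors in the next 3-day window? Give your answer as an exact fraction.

6468/625

Total count: 10 + 9 + 10 + 8 + 11 + 6 + 11 = 65.
Total exposure: 7 days.
By Gamma–Poisson conjugacy, the posterior is Gamma(α + Σx, β + Σt) = Gamma(12 + 65, 18 + 7) = Gamma(77, 25).
The posterior predictive for a window of length T is Negative Binomial with variance T·α'·(β'+T)/β'² = 3·77·28/625 = 6468/625.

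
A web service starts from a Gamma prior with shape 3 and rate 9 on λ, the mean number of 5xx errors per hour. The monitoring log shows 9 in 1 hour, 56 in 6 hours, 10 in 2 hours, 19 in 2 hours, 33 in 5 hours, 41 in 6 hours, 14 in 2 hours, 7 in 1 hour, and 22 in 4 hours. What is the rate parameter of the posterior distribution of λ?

38

Total count: 9 + 56 + 10 + 19 + 33 + 41 + 14 + 7 + 22 = 211.
Total exposure: 1 + 6 + 2 + 2 + 5 + 6 + 2 + 1 + 4 = 29 hours.
Posterior: α' = 3 + 211 = 214, β' = 9 + 29 = 38.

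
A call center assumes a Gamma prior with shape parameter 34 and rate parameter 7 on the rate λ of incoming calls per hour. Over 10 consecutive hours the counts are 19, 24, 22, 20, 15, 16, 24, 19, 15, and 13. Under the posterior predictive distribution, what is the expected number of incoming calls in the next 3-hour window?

Total count: 19 + 24 + 22 + 20 + 15 + 16 + 24 + 19 + 15 + 13 = 187.
Total exposure: 10 hours.
Gamma(α, β) with Poisson data over total exposure Σt gives posterior Gamma(α+Σx, β+Σt) = Gamma(221, 17).
Predictive mean over a 3-hour window = T·E[λ|data] = 3·221/17 = 39.

39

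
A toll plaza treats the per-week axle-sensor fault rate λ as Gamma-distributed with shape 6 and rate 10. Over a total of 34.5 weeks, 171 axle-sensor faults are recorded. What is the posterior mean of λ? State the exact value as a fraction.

354/89

Total count 171 over total exposure 34.5 weeks.
Gamma(α, β) with Poisson data over total exposure Σt gives posterior Gamma(α+Σx, β+Σt) = Gamma(177, 89/2).
Posterior mean = α'/β' = 177/(89/2) = 354/89.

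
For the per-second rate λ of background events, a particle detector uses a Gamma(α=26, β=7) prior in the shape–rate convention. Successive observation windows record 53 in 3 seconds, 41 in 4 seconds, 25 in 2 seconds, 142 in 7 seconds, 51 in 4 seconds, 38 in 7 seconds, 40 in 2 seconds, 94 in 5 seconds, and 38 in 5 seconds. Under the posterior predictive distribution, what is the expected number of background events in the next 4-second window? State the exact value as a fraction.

Total count: 53 + 41 + 25 + 142 + 51 + 38 + 40 + 94 + 38 = 522.
Total exposure: 3 + 4 + 2 + 7 + 4 + 7 + 2 + 5 + 5 = 39 seconds.
Posterior: α' = 26 + 522 = 548, β' = 7 + 39 = 46.
Predictive mean over a 4-second window = T·E[λ|data] = 4·548/46 = 1096/23.

1096/23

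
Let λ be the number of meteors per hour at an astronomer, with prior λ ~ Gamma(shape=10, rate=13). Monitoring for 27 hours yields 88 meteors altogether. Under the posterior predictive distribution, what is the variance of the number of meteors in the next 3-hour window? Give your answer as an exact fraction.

6321/800

Total count 88 over total exposure 27 hours.
Gamma(α, β) with Poisson data over total exposure Σt gives posterior Gamma(α+Σx, β+Σt) = Gamma(98, 40).
The posterior predictive for a window of length T is Negative Binomial with variance T·α'·(β'+T)/β'² = 3·98·43/1600 = 6321/800.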